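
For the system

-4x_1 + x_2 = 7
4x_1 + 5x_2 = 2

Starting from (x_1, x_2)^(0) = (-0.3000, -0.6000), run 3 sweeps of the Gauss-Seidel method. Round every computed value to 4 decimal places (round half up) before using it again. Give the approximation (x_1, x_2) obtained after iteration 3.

Iteration 1:
  x_1 = (7 - (1)·-0.6000) / (-4) = -1.9000
  x_2 = (2 - (4)·-1.9000) / (5) = 1.9200
Iteration 2:
  x_1 = (7 - (1)·1.9200) / (-4) = -1.2700
  x_2 = (2 - (4)·-1.2700) / (5) = 1.4160
Iteration 3:
  x_1 = (7 - (1)·1.4160) / (-4) = -1.3960
  x_2 = (2 - (4)·-1.3960) / (5) = 1.5168

(-1.3960, 1.5168)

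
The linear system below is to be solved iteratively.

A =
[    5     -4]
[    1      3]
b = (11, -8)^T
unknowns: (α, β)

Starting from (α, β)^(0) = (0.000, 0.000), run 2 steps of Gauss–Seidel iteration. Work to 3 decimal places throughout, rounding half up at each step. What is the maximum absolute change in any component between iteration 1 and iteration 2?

2.720

Iteration 1:
  α = (11 - (-4)·0.000) / (5) = 2.200
  β = (-8 - (1)·2.200) / (3) = -3.400
Iteration 2:
  α = (11 - (-4)·-3.400) / (5) = -0.520
  β = (-8 - (1)·-0.520) / (3) = -2.493
Change: (-2.720, 0.907) → max |·| = 2.720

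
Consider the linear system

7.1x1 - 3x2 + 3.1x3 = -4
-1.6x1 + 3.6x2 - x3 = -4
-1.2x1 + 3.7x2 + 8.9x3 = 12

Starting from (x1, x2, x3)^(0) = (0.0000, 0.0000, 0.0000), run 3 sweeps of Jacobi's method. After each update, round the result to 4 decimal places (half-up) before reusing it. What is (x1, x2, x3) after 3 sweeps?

(-1.7377, -1.3501, 1.5400)

Iteration 1:
  x1 = (-4 - (-3)·0.0000 - (3.1)·0.0000) / (7.1) = -0.5634
  x2 = (-4 - (-1.6)·0.0000 - (-1)·0.0000) / (3.6) = -1.1111
  x3 = (12 - (-1.2)·0.0000 - (3.7)·0.0000) / (8.9) = 1.3483
Iteration 2:
  x1 = (-4 - (-3)·-1.1111 - (3.1)·1.3483) / (7.1) = -1.6216
  x2 = (-4 - (-1.6)·-0.5634 - (-1)·1.3483) / (3.6) = -0.9870
  x3 = (12 - (-1.2)·-0.5634 - (3.7)·-1.1111) / (8.9) = 1.7343
Iteration 3:
  x1 = (-4 - (-3)·-0.9870 - (3.1)·1.7343) / (7.1) = -1.7377
  x2 = (-4 - (-1.6)·-1.6216 - (-1)·1.7343) / (3.6) = -1.3501
  x3 = (12 - (-1.2)·-1.6216 - (3.7)·-0.9870) / (8.9) = 1.5400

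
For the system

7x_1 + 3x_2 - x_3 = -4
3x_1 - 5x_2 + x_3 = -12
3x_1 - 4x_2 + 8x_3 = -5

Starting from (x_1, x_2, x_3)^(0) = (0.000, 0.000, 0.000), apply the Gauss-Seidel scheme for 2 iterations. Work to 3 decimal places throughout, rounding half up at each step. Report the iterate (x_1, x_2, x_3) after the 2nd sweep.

Iteration 1:
  x_1 = (-4 - (3)·0.000 - (-1)·0.000) / (7) = -0.571
  x_2 = (-12 - (3)·-0.571 - (1)·0.000) / (-5) = 2.057
  x_3 = (-5 - (3)·-0.571 - (-4)·2.057) / (8) = 0.618
Iteration 2:
  x_1 = (-4 - (3)·2.057 - (-1)·0.618) / (7) = -1.365
  x_2 = (-12 - (3)·-1.365 - (1)·0.618) / (-5) = 1.705
  x_3 = (-5 - (3)·-1.365 - (-4)·1.705) / (8) = 0.739

(-1.365, 1.705, 0.739)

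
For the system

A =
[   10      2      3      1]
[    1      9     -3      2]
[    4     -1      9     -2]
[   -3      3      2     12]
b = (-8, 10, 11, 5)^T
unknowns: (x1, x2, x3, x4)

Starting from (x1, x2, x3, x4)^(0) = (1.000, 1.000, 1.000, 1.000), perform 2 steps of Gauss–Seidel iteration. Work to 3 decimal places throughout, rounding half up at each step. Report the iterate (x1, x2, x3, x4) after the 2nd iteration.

Iteration 1:
  x1 = (-8 - (2)·1.000 - (3)·1.000 - (1)·1.000) / (10) = -1.400
  x2 = (10 - (1)·-1.400 - (-3)·1.000 - (2)·1.000) / (9) = 1.378
  x3 = (11 - (4)·-1.400 - (-1)·1.378 - (-2)·1.000) / (9) = 2.220
  x4 = (5 - (-3)·-1.400 - (3)·1.378 - (2)·2.220) / (12) = -0.648
Iteration 2:
  x1 = (-8 - (2)·1.378 - (3)·2.220 - (1)·-0.648) / (10) = -1.677
  x2 = (10 - (1)·-1.677 - (-3)·2.220 - (2)·-0.648) / (9) = 2.181
  x3 = (11 - (4)·-1.677 - (-1)·2.181 - (-2)·-0.648) / (9) = 2.066
  x4 = (5 - (-3)·-1.677 - (3)·2.181 - (2)·2.066) / (12) = -0.892

(-1.677, 2.181, 2.066, -0.892)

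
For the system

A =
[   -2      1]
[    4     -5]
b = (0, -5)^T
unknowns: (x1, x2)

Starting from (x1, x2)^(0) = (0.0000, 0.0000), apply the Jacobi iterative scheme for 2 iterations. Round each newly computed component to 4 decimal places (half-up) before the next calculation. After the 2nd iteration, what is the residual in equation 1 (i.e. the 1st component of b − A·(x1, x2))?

0.0000

Iteration 1:
  x1 = (0 - (1)·0.0000) / (-2) = 0.0000
  x2 = (-5 - (4)·0.0000) / (-5) = 1.0000
Iteration 2:
  x1 = (0 - (1)·1.0000) / (-2) = 0.5000
  x2 = (-5 - (4)·0.0000) / (-5) = 1.0000
Residual b − A·x = (0.0000, -2.0000)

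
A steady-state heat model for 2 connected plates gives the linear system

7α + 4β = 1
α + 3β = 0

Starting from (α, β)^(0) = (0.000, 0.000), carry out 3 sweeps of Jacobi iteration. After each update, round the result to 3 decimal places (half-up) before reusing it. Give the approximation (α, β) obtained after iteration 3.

Iteration 1:
  α = (1 - (4)·0.000) / (7) = 0.143
  β = (0 - (1)·0.000) / (3) = 0.000
Iteration 2:
  α = (1 - (4)·0.000) / (7) = 0.143
  β = (0 - (1)·0.143) / (3) = -0.048
Iteration 3:
  α = (1 - (4)·-0.048) / (7) = 0.170
  β = (0 - (1)·0.143) / (3) = -0.048

(0.170, -0.048)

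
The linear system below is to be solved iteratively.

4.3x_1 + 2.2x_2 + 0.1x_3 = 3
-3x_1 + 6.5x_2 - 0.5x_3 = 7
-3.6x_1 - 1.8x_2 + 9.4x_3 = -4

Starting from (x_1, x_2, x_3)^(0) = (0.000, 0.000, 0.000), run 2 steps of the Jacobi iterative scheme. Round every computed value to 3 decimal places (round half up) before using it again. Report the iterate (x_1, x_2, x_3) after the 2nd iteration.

(0.157, 1.366, 0.048)

Iteration 1:
  x_1 = (3 - (2.2)·0.000 - (0.1)·0.000) / (4.3) = 0.698
  x_2 = (7 - (-3)·0.000 - (-0.5)·0.000) / (6.5) = 1.077
  x_3 = (-4 - (-3.6)·0.000 - (-1.8)·0.000) / (9.4) = -0.426
Iteration 2:
  x_1 = (3 - (2.2)·1.077 - (0.1)·-0.426) / (4.3) = 0.157
  x_2 = (7 - (-3)·0.698 - (-0.5)·-0.426) / (6.5) = 1.366
  x_3 = (-4 - (-3.6)·0.698 - (-1.8)·1.077) / (9.4) = 0.048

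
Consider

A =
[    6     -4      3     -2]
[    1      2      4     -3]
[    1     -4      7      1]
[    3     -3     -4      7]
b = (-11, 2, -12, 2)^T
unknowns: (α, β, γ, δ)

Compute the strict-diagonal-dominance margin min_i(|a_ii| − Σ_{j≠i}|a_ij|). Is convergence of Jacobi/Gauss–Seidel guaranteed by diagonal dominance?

-6

row 1: |6| − (4+3+2) = -3
row 2: |2| − (1+4+3) = -6
row 3: |7| − (1+4+1) = 1
row 4: |7| − (3+3+4) = -3
minimum over rows = -6 → not strictly diagonally dominant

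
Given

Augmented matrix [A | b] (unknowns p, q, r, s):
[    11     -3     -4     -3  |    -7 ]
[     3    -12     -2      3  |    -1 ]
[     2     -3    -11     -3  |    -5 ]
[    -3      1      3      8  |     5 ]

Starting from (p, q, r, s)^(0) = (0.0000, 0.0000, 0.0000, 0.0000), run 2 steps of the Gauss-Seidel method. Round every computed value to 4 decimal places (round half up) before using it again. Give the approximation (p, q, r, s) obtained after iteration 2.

(-0.4551, -0.0251, 0.3075, 0.3422)

Iteration 1:
  p = (-7 - (-3)·0.0000 - (-4)·0.0000 - (-3)·0.0000) / (11) = -0.6364
  q = (-1 - (3)·-0.6364 - (-2)·0.0000 - (3)·0.0000) / (-12) = -0.0758
  r = (-5 - (2)·-0.6364 - (-3)·-0.0758 - (-3)·0.0000) / (-11) = 0.3595
  s = (5 - (-3)·-0.6364 - (1)·-0.0758 - (3)·0.3595) / (8) = 0.2610
Iteration 2:
  p = (-7 - (-3)·-0.0758 - (-4)·0.3595 - (-3)·0.2610) / (11) = -0.4551
  q = (-1 - (3)·-0.4551 - (-2)·0.3595 - (3)·0.2610) / (-12) = -0.0251
  r = (-5 - (2)·-0.4551 - (-3)·-0.0251 - (-3)·0.2610) / (-11) = 0.3075
  s = (5 - (-3)·-0.4551 - (1)·-0.0251 - (3)·0.3075) / (8) = 0.3422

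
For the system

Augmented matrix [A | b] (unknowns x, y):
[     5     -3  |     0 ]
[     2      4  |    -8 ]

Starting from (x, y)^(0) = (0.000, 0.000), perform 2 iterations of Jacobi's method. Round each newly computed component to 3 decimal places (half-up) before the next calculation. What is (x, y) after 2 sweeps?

Iteration 1:
  x = (0 - (-3)·0.000) / (5) = 0.000
  y = (-8 - (2)·0.000) / (4) = -2.000
Iteration 2:
  x = (0 - (-3)·-2.000) / (5) = -1.200
  y = (-8 - (2)·0.000) / (4) = -2.000

(-1.200, -2.000)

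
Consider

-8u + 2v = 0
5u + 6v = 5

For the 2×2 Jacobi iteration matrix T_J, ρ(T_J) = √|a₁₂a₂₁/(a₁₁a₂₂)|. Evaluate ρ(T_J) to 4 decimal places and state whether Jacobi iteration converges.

a₁₂a₂₁/(a₁₁a₂₂) = (2)·(5) / ((-8)·(6)) = -0.208333
ρ = √|-0.208333| = √0.208333 = 0.4564
ρ < 1, so Jacobi converges

0.4564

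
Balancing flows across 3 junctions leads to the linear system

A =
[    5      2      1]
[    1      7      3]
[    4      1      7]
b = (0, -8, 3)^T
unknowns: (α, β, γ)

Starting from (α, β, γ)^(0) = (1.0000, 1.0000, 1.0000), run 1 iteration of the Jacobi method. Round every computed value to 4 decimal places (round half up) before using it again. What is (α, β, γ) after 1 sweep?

(-0.6000, -1.7143, -0.2857)

Iteration 1:
  α = (0 - (2)·1.0000 - (1)·1.0000) / (5) = -0.6000
  β = (-8 - (1)·1.0000 - (3)·1.0000) / (7) = -1.7143
  γ = (3 - (4)·1.0000 - (1)·1.0000) / (7) = -0.2857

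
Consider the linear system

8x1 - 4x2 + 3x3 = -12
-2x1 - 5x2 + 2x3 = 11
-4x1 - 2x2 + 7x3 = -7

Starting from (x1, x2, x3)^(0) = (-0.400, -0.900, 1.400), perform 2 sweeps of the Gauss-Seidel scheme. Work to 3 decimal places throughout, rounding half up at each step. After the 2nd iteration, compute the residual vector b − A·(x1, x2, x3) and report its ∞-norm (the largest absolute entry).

Iteration 1:
  x1 = (-12 - (-4)·-0.900 - (3)·1.400) / (8) = -2.475
  x2 = (11 - (-2)·-2.475 - (2)·1.400) / (-5) = -0.650
  x3 = (-7 - (-4)·-2.475 - (-2)·-0.650) / (7) = -2.600
Iteration 2:
  x1 = (-12 - (-4)·-0.650 - (3)·-2.600) / (8) = -0.850
  x2 = (11 - (-2)·-0.850 - (2)·-2.600) / (-5) = -2.900
  x3 = (-7 - (-4)·-0.850 - (-2)·-2.900) / (7) = -2.314
Residual b − A·x = (-9.858, -0.572, -0.002); ∞-norm = 9.858

9.858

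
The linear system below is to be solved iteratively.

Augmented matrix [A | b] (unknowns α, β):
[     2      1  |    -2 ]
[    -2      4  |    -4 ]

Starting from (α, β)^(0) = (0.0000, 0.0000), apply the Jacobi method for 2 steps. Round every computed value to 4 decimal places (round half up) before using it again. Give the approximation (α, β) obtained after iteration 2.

(-0.5000, -1.5000)

Iteration 1:
  α = (-2 - (1)·0.0000) / (2) = -1.0000
  β = (-4 - (-2)·0.0000) / (4) = -1.0000
Iteration 2:
  α = (-2 - (1)·-1.0000) / (2) = -0.5000
  β = (-4 - (-2)·-1.0000) / (4) = -1.5000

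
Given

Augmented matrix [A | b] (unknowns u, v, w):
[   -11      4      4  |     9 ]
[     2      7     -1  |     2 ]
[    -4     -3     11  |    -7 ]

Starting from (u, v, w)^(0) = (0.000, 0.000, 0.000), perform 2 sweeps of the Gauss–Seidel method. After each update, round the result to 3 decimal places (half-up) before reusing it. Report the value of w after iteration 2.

Iteration 1:
  u = (9 - (4)·0.000 - (4)·0.000) / (-11) = -0.818
  v = (2 - (2)·-0.818 - (-1)·0.000) / (7) = 0.519
  w = (-7 - (-4)·-0.818 - (-3)·0.519) / (11) = -0.792
Iteration 2:
  u = (9 - (4)·0.519 - (4)·-0.792) / (-11) = -0.917
  v = (2 - (2)·-0.917 - (-1)·-0.792) / (7) = 0.435
  w = (-7 - (-4)·-0.917 - (-3)·0.435) / (11) = -0.851

-0.851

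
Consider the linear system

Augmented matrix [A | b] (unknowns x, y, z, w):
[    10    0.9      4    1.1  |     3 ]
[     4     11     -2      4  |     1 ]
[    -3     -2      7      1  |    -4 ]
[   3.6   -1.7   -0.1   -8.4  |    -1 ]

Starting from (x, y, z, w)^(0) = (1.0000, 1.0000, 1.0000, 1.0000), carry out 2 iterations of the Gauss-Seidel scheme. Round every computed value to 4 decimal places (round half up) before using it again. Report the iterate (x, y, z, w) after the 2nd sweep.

(0.6338, -0.2907, -0.3824, 0.4541)

Iteration 1:
  x = (3 - (0.9)·1.0000 - (4)·1.0000 - (1.1)·1.0000) / (10) = -0.3000
  y = (1 - (4)·-0.3000 - (-2)·1.0000 - (4)·1.0000) / (11) = 0.0182
  z = (-4 - (-3)·-0.3000 - (-2)·0.0182 - (1)·1.0000) / (7) = -0.8377
  w = (-1 - (3.6)·-0.3000 - (-1.7)·0.0182 - (-0.1)·-0.8377) / (-8.4) = -0.0032
Iteration 2:
  x = (3 - (0.9)·0.0182 - (4)·-0.8377 - (1.1)·-0.0032) / (10) = 0.6338
  y = (1 - (4)·0.6338 - (-2)·-0.8377 - (4)·-0.0032) / (11) = -0.2907
  z = (-4 - (-3)·0.6338 - (-2)·-0.2907 - (1)·-0.0032) / (7) = -0.3824
  w = (-1 - (3.6)·0.6338 - (-1.7)·-0.2907 - (-0.1)·-0.3824) / (-8.4) = 0.4541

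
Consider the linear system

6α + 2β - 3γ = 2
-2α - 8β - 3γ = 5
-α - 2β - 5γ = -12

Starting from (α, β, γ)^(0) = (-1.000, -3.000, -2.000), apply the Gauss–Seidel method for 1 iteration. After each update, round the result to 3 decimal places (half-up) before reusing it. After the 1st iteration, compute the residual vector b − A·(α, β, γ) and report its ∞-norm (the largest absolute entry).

Iteration 1:
  α = (2 - (2)·-3.000 - (-3)·-2.000) / (6) = 0.333
  β = (5 - (-2)·0.333 - (-3)·-2.000) / (-8) = 0.042
  γ = (-12 - (-1)·0.333 - (-2)·0.042) / (-5) = 2.317
Residual b − A·x = (6.869, 12.953, 0.002); ∞-norm = 12.953

12.953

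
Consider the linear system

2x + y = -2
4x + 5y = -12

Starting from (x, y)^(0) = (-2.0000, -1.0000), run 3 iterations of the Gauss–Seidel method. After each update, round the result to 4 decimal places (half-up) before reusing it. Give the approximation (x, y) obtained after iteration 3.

Iteration 1:
  x = (-2 - (1)·-1.0000) / (2) = -0.5000
  y = (-12 - (4)·-0.5000) / (5) = -2.0000
Iteration 2:
  x = (-2 - (1)·-2.0000) / (2) = 0.0000
  y = (-12 - (4)·0.0000) / (5) = -2.4000
Iteration 3:
  x = (-2 - (1)·-2.4000) / (2) = 0.2000
  y = (-12 - (4)·0.2000) / (5) = -2.5600

(0.2000, -2.5600)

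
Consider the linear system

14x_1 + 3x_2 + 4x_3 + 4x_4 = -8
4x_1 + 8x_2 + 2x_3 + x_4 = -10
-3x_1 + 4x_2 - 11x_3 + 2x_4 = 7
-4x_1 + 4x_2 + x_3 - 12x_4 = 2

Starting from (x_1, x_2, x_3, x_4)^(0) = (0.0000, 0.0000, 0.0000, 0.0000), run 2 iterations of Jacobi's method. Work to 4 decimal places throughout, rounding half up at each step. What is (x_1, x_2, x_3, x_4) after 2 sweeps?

Iteration 1:
  x_1 = (-8 - (3)·0.0000 - (4)·0.0000 - (4)·0.0000) / (14) = -0.5714
  x_2 = (-10 - (4)·0.0000 - (2)·0.0000 - (1)·0.0000) / (8) = -1.2500
  x_3 = (7 - (-3)·0.0000 - (4)·0.0000 - (2)·0.0000) / (-11) = -0.6364
  x_4 = (2 - (-4)·0.0000 - (4)·0.0000 - (1)·0.0000) / (-12) = -0.1667
Iteration 2:
  x_1 = (-8 - (3)·-1.2500 - (4)·-0.6364 - (4)·-0.1667) / (14) = -0.0741
  x_2 = (-10 - (4)·-0.5714 - (2)·-0.6364 - (1)·-0.1667) / (8) = -0.7844
  x_3 = (7 - (-3)·-0.5714 - (4)·-1.2500 - (2)·-0.1667) / (-11) = -0.9654
  x_4 = (2 - (-4)·-0.5714 - (4)·-1.2500 - (1)·-0.6364) / (-12) = -0.4459

(-0.0741, -0.7844, -0.9654, -0.4459)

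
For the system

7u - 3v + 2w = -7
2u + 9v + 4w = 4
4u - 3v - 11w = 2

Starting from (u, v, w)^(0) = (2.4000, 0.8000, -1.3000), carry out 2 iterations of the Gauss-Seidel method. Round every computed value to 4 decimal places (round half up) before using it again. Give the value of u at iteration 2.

Iteration 1:
  u = (-7 - (-3)·0.8000 - (2)·-1.3000) / (7) = -0.2857
  v = (4 - (2)·-0.2857 - (4)·-1.3000) / (9) = 1.0857
  w = (2 - (4)·-0.2857 - (-3)·1.0857) / (-11) = -0.5818
Iteration 2:
  u = (-7 - (-3)·1.0857 - (2)·-0.5818) / (7) = -0.3685
  v = (4 - (2)·-0.3685 - (4)·-0.5818) / (9) = 0.7849
  w = (2 - (4)·-0.3685 - (-3)·0.7849) / (-11) = -0.5299

-0.3685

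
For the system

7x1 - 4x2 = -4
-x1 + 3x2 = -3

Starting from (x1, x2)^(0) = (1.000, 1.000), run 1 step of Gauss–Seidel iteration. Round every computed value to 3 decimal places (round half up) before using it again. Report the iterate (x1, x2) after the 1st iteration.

Iteration 1:
  x1 = (-4 - (-4)·1.000) / (7) = 0.000
  x2 = (-3 - (-1)·0.000) / (3) = -1.000

(0.000, -1.000)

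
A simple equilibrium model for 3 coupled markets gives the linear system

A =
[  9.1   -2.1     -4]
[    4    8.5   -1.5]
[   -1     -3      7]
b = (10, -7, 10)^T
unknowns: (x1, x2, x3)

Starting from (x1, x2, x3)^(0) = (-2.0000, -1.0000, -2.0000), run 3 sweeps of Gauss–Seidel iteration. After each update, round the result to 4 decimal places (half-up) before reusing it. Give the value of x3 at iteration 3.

Iteration 1:
  x1 = (10 - (-2.1)·-1.0000 - (-4)·-2.0000) / (9.1) = -0.0110
  x2 = (-7 - (4)·-0.0110 - (-1.5)·-2.0000) / (8.5) = -1.1713
  x3 = (10 - (-1)·-0.0110 - (-3)·-1.1713) / (7) = 0.9250
Iteration 2:
  x1 = (10 - (-2.1)·-1.1713 - (-4)·0.9250) / (9.1) = 1.2352
  x2 = (-7 - (4)·1.2352 - (-1.5)·0.9250) / (8.5) = -1.2416
  x3 = (10 - (-1)·1.2352 - (-3)·-1.2416) / (7) = 1.0729
Iteration 3:
  x1 = (10 - (-2.1)·-1.2416 - (-4)·1.0729) / (9.1) = 1.2840
  x2 = (-7 - (4)·1.2840 - (-1.5)·1.0729) / (8.5) = -1.2384
  x3 = (10 - (-1)·1.2840 - (-3)·-1.2384) / (7) = 1.0813

1.0813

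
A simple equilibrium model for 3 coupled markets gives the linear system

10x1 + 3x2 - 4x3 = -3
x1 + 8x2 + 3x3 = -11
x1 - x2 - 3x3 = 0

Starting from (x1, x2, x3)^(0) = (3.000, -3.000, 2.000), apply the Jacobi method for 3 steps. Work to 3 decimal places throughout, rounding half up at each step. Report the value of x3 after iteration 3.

Iteration 1:
  x1 = (-3 - (3)·-3.000 - (-4)·2.000) / (10) = 1.400
  x2 = (-11 - (1)·3.000 - (3)·2.000) / (8) = -2.500
  x3 = (0 - (1)·3.000 - (-1)·-3.000) / (-3) = 2.000
Iteration 2:
  x1 = (-3 - (3)·-2.500 - (-4)·2.000) / (10) = 1.250
  x2 = (-11 - (1)·1.400 - (3)·2.000) / (8) = -2.300
  x3 = (0 - (1)·1.400 - (-1)·-2.500) / (-3) = 1.300
Iteration 3:
  x1 = (-3 - (3)·-2.300 - (-4)·1.300) / (10) = 0.910
  x2 = (-11 - (1)·1.250 - (3)·1.300) / (8) = -2.019
  x3 = (0 - (1)·1.250 - (-1)·-2.300) / (-3) = 1.183

1.183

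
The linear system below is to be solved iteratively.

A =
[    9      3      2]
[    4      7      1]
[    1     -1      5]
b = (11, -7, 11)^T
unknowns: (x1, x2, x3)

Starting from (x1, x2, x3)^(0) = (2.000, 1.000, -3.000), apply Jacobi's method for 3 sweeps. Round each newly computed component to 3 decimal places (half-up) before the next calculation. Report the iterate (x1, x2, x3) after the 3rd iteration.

(1.604, -1.992, 1.495)

Iteration 1:
  x1 = (11 - (3)·1.000 - (2)·-3.000) / (9) = 1.556
  x2 = (-7 - (4)·2.000 - (1)·-3.000) / (7) = -1.714
  x3 = (11 - (1)·2.000 - (-1)·1.000) / (5) = 2.000
Iteration 2:
  x1 = (11 - (3)·-1.714 - (2)·2.000) / (9) = 1.349
  x2 = (-7 - (4)·1.556 - (1)·2.000) / (7) = -2.175
  x3 = (11 - (1)·1.556 - (-1)·-1.714) / (5) = 1.546
Iteration 3:
  x1 = (11 - (3)·-2.175 - (2)·1.546) / (9) = 1.604
  x2 = (-7 - (4)·1.349 - (1)·1.546) / (7) = -1.992
  x3 = (11 - (1)·1.349 - (-1)·-2.175) / (5) = 1.495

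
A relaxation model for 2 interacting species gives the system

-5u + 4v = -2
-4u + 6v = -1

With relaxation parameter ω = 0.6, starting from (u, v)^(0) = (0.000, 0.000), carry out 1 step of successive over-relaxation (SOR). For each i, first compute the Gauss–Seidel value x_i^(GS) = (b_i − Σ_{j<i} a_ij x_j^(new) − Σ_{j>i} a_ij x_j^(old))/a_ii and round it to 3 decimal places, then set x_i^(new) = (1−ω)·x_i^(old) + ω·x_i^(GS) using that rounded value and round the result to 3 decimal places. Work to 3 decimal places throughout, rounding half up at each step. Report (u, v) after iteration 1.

Iteration 1:
  u: GS value = (-2 - (4)·0.000) / (-5) = 0.400;  u ← (1−ω)·0.000 + ω·0.400 = 0.240
  v: GS value = (-1 - (-4)·0.240) / (6) = -0.007;  v ← (1−ω)·0.000 + ω·-0.007 = -0.004

(0.240, -0.004)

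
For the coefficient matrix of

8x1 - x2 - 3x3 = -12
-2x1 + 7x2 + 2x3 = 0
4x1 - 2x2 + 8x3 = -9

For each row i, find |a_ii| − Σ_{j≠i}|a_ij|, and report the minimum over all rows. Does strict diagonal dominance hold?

row 1: |8| − (1+3) = 4
row 2: |7| − (2+2) = 3
row 3: |8| − (4+2) = 2
minimum over rows = 2 → strictly diagonally dominant (convergence guaranteed)

2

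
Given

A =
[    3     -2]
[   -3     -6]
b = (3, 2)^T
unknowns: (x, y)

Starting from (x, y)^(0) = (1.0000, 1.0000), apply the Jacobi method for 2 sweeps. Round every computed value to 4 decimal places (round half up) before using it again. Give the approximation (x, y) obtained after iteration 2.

Iteration 1:
  x = (3 - (-2)·1.0000) / (3) = 1.6667
  y = (2 - (-3)·1.0000) / (-6) = -0.8333
Iteration 2:
  x = (3 - (-2)·-0.8333) / (3) = 0.4445
  y = (2 - (-3)·1.6667) / (-6) = -1.1667

(0.4445, -1.1667)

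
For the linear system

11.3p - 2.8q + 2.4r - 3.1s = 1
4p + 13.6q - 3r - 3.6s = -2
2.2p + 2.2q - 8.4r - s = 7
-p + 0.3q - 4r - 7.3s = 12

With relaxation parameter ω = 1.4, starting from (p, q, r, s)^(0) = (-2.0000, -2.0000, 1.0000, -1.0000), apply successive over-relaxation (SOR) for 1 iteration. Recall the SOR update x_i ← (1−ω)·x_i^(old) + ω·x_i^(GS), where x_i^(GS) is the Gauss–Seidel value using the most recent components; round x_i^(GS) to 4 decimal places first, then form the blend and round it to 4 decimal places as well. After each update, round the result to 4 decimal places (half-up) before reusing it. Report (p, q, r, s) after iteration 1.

(-0.4513, 0.7182, -1.3022, -0.7746)

Iteration 1:
  p: GS value = (1 - (-2.8)·-2.0000 - (2.4)·1.0000 - (-3.1)·-1.0000) / (11.3) = -0.8938;  p ← (1−ω)·-2.0000 + ω·-0.8938 = -0.4513
  q: GS value = (-2 - (4)·-0.4513 - (-3)·1.0000 - (-3.6)·-1.0000) / (13.6) = -0.0584;  q ← (1−ω)·-2.0000 + ω·-0.0584 = 0.7182
  r: GS value = (7 - (2.2)·-0.4513 - (2.2)·0.7182 - (-1)·-1.0000) / (-8.4) = -0.6444;  r ← (1−ω)·1.0000 + ω·-0.6444 = -1.3022
  s: GS value = (12 - (-1)·-0.4513 - (0.3)·0.7182 - (-4)·-1.3022) / (-7.3) = -0.8390;  s ← (1−ω)·-1.0000 + ω·-0.8390 = -0.7746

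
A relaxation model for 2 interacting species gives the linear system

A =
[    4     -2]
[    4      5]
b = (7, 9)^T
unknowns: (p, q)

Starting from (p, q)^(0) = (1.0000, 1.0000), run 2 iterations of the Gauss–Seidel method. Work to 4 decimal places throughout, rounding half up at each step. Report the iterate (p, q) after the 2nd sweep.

Iteration 1:
  p = (7 - (-2)·1.0000) / (4) = 2.2500
  q = (9 - (4)·2.2500) / (5) = 0.0000
Iteration 2:
  p = (7 - (-2)·0.0000) / (4) = 1.7500
  q = (9 - (4)·1.7500) / (5) = 0.4000

(1.7500, 0.4000)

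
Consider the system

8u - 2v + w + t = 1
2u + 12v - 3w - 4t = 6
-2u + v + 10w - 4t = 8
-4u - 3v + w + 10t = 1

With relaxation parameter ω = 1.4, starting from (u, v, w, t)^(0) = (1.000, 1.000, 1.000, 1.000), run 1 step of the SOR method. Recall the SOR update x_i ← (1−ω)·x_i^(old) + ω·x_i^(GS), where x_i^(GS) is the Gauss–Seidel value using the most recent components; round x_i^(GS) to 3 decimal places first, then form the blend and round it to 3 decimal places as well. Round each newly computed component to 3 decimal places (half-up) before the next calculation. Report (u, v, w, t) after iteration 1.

(-0.225, 1.169, 1.053, -0.043)

Iteration 1:
  u: GS value = (1 - (-2)·1.000 - (1)·1.000 - (1)·1.000) / (8) = 0.125;  u ← (1−ω)·1.000 + ω·0.125 = -0.225
  v: GS value = (6 - (2)·-0.225 - (-3)·1.000 - (-4)·1.000) / (12) = 1.121;  v ← (1−ω)·1.000 + ω·1.121 = 1.169
  w: GS value = (8 - (-2)·-0.225 - (1)·1.169 - (-4)·1.000) / (10) = 1.038;  w ← (1−ω)·1.000 + ω·1.038 = 1.053
  t: GS value = (1 - (-4)·-0.225 - (-3)·1.169 - (1)·1.053) / (10) = 0.255;  t ← (1−ω)·1.000 + ω·0.255 = -0.043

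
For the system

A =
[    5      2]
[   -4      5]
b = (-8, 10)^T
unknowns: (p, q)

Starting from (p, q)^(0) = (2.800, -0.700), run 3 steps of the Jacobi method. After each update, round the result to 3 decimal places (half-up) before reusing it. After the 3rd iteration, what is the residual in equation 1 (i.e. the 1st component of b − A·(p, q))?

3.164

Iteration 1:
  p = (-8 - (2)·-0.700) / (5) = -1.320
  q = (10 - (-4)·2.800) / (5) = 4.240
Iteration 2:
  p = (-8 - (2)·4.240) / (5) = -3.296
  q = (10 - (-4)·-1.320) / (5) = 0.944
Iteration 3:
  p = (-8 - (2)·0.944) / (5) = -1.978
  q = (10 - (-4)·-3.296) / (5) = -0.637
Residual b − A·x = (3.164, 5.273)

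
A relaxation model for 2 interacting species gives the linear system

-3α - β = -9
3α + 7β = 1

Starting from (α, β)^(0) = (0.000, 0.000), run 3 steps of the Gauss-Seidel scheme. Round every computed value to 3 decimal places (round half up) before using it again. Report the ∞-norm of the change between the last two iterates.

Iteration 1:
  α = (-9 - (-1)·0.000) / (-3) = 3.000
  β = (1 - (3)·3.000) / (7) = -1.143
Iteration 2:
  α = (-9 - (-1)·-1.143) / (-3) = 3.381
  β = (1 - (3)·3.381) / (7) = -1.306
Iteration 3:
  α = (-9 - (-1)·-1.306) / (-3) = 3.435
  β = (1 - (3)·3.435) / (7) = -1.329
Change: (0.054, -0.023) → max |·| = 0.054

0.054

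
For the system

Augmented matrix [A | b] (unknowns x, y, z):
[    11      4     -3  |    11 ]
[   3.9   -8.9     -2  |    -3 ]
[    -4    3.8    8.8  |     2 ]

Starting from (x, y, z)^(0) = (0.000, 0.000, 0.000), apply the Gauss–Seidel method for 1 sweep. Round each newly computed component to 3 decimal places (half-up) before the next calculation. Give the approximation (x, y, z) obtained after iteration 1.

Iteration 1:
  x = (11 - (4)·0.000 - (-3)·0.000) / (11) = 1.000
  y = (-3 - (3.9)·1.000 - (-2)·0.000) / (-8.9) = 0.775
  z = (2 - (-4)·1.000 - (3.8)·0.775) / (8.8) = 0.347

(1.000, 0.775, 0.347)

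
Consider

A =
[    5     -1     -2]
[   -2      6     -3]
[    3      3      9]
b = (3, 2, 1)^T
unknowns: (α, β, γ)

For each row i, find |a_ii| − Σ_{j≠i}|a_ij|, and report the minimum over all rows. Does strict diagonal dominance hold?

row 1: |5| − (1+2) = 2
row 2: |6| − (2+3) = 1
row 3: |9| − (3+3) = 3
minimum over rows = 1 → strictly diagonally dominant (convergence guaranteed)

1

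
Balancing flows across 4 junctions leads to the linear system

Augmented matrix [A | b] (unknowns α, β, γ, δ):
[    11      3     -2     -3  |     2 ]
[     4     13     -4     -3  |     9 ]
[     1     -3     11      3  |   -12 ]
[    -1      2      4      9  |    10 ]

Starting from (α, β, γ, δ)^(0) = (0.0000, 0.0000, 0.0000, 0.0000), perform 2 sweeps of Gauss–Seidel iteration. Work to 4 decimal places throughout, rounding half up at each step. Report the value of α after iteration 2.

Iteration 1:
  α = (2 - (3)·0.0000 - (-2)·0.0000 - (-3)·0.0000) / (11) = 0.1818
  β = (9 - (4)·0.1818 - (-4)·0.0000 - (-3)·0.0000) / (13) = 0.6364
  γ = (-12 - (1)·0.1818 - (-3)·0.6364 - (3)·0.0000) / (11) = -0.9339
  δ = (10 - (-1)·0.1818 - (2)·0.6364 - (4)·-0.9339) / (9) = 1.4050
Iteration 2:
  α = (2 - (3)·0.6364 - (-2)·-0.9339 - (-3)·1.4050) / (11) = 0.2216
  β = (9 - (4)·0.2216 - (-4)·-0.9339 - (-3)·1.4050) / (13) = 0.6610
  γ = (-12 - (1)·0.2216 - (-3)·0.6610 - (3)·1.4050) / (11) = -1.3140
  δ = (10 - (-1)·0.2216 - (2)·0.6610 - (4)·-1.3140) / (9) = 1.5728

0.2216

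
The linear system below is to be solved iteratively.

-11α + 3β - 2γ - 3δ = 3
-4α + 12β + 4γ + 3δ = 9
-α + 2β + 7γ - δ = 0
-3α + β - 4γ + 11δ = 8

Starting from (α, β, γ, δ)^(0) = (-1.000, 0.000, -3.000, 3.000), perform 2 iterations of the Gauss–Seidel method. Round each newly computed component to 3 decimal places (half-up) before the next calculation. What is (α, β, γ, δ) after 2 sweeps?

(-0.220, 0.501, -0.096, 0.587)

Iteration 1:
  α = (3 - (3)·0.000 - (-2)·-3.000 - (-3)·3.000) / (-11) = -0.545
  β = (9 - (-4)·-0.545 - (4)·-3.000 - (3)·3.000) / (12) = 0.818
  γ = (0 - (-1)·-0.545 - (2)·0.818 - (-1)·3.000) / (7) = 0.117
  δ = (8 - (-3)·-0.545 - (1)·0.818 - (-4)·0.117) / (11) = 0.547
Iteration 2:
  α = (3 - (3)·0.818 - (-2)·0.117 - (-3)·0.547) / (-11) = -0.220
  β = (9 - (-4)·-0.220 - (4)·0.117 - (3)·0.547) / (12) = 0.501
  γ = (0 - (-1)·-0.220 - (2)·0.501 - (-1)·0.547) / (7) = -0.096
  δ = (8 - (-3)·-0.220 - (1)·0.501 - (-4)·-0.096) / (11) = 0.587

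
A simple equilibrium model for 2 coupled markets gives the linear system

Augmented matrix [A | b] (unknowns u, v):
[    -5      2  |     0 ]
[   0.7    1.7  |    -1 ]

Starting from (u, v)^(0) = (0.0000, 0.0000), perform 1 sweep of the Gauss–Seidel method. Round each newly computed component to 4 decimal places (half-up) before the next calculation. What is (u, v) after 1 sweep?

Iteration 1:
  u = (0 - (2)·0.0000) / (-5) = 0.0000
  v = (-1 - (0.7)·0.0000) / (1.7) = -0.5882

(0.0000, -0.5882)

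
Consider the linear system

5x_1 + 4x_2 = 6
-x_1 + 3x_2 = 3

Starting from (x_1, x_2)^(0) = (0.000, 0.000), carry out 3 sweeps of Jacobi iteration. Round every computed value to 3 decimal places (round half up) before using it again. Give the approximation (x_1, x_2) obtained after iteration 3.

Iteration 1:
  x_1 = (6 - (4)·0.000) / (5) = 1.200
  x_2 = (3 - (-1)·0.000) / (3) = 1.000
Iteration 2:
  x_1 = (6 - (4)·1.000) / (5) = 0.400
  x_2 = (3 - (-1)·1.200) / (3) = 1.400
Iteration 3:
  x_1 = (6 - (4)·1.400) / (5) = 0.080
  x_2 = (3 - (-1)·0.400) / (3) = 1.133

(0.080, 1.133)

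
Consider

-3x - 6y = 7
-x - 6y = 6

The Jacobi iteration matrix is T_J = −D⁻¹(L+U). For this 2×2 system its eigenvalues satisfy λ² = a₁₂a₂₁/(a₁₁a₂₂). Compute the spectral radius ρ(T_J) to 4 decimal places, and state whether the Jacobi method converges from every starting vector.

0.5774

a₁₂a₂₁/(a₁₁a₂₂) = (-6)·(-1) / ((-3)·(-6)) = 0.333333
ρ = √|0.333333| = √0.333333 = 0.5774
ρ < 1, so Jacobi converges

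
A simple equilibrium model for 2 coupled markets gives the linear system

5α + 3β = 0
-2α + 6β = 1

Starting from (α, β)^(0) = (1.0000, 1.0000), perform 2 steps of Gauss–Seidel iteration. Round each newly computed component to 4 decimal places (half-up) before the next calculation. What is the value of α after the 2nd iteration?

0.0200

Iteration 1:
  α = (0 - (3)·1.0000) / (5) = -0.6000
  β = (1 - (-2)·-0.6000) / (6) = -0.0333
Iteration 2:
  α = (0 - (3)·-0.0333) / (5) = 0.0200
  β = (1 - (-2)·0.0200) / (6) = 0.1733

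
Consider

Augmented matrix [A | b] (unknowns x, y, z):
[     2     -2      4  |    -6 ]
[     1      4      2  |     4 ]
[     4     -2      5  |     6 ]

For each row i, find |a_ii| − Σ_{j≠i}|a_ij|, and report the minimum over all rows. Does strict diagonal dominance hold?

row 1: |2| − (2+4) = -4
row 2: |4| − (1+2) = 1
row 3: |5| − (4+2) = -1
minimum over rows = -4 → not strictly diagonally dominant

-4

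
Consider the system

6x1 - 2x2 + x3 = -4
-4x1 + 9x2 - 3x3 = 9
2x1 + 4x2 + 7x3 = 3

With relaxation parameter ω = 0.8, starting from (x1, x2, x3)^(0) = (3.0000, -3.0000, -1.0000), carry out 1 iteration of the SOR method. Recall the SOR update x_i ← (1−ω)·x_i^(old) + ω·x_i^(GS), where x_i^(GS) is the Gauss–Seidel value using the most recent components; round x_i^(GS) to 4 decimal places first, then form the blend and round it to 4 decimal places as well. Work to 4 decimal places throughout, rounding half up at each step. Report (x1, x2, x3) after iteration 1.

Iteration 1:
  x1: GS value = (-4 - (-2)·-3.0000 - (1)·-1.0000) / (6) = -1.5000;  x1 ← (1−ω)·3.0000 + ω·-1.5000 = -0.6000
  x2: GS value = (9 - (-4)·-0.6000 - (-3)·-1.0000) / (9) = 0.4000;  x2 ← (1−ω)·-3.0000 + ω·0.4000 = -0.2800
  x3: GS value = (3 - (2)·-0.6000 - (4)·-0.2800) / (7) = 0.7600;  x3 ← (1−ω)·-1.0000 + ω·0.7600 = 0.4080

(-0.6000, -0.2800, 0.4080)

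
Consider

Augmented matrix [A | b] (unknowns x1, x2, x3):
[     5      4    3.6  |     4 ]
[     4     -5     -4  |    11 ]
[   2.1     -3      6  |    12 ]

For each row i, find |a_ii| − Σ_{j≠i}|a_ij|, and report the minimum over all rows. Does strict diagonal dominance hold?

-3

row 1: |5| − (4+3.6) = -2.6
row 2: |-5| − (4+4) = -3
row 3: |6| − (2.1+3) = 0.9
minimum over rows = -3 → not strictly diagonally dominant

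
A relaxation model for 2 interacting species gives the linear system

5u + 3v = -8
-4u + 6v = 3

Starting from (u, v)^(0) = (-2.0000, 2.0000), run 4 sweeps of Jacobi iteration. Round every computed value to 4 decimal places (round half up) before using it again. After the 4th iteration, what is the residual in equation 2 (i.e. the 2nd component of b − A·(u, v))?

-2.7200

Iteration 1:
  u = (-8 - (3)·2.0000) / (5) = -2.8000
  v = (3 - (-4)·-2.0000) / (6) = -0.8333
Iteration 2:
  u = (-8 - (3)·-0.8333) / (5) = -1.1000
  v = (3 - (-4)·-2.8000) / (6) = -1.3667
Iteration 3:
  u = (-8 - (3)·-1.3667) / (5) = -0.7800
  v = (3 - (-4)·-1.1000) / (6) = -0.2333
Iteration 4:
  u = (-8 - (3)·-0.2333) / (5) = -1.4600
  v = (3 - (-4)·-0.7800) / (6) = -0.0200
Residual b − A·x = (-0.6400, -2.7200)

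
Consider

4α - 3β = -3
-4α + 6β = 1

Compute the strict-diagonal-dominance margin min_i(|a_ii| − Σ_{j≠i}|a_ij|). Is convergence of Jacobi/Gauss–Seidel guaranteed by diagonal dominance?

1

row 1: |4| − (3) = 1
row 2: |6| − (4) = 2
minimum over rows = 1 → strictly diagonally dominant (convergence guaranteed)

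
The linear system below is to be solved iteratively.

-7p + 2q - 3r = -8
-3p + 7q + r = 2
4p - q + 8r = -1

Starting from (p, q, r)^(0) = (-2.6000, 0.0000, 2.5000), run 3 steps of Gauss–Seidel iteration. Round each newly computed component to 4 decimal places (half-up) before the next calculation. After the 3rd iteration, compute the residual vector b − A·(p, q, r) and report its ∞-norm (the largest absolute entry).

Iteration 1:
  p = (-8 - (2)·0.0000 - (-3)·2.5000) / (-7) = 0.0714
  q = (2 - (-3)·0.0714 - (1)·2.5000) / (7) = -0.0408
  r = (-1 - (4)·0.0714 - (-1)·-0.0408) / (8) = -0.1658
Iteration 2:
  p = (-8 - (2)·-0.0408 - (-3)·-0.1658) / (-7) = 1.2023
  q = (2 - (-3)·1.2023 - (1)·-0.1658) / (7) = 0.8247
  r = (-1 - (4)·1.2023 - (-1)·0.8247) / (8) = -0.6231
Iteration 3:
  p = (-8 - (2)·0.8247 - (-3)·-0.6231) / (-7) = 1.6455
  q = (2 - (-3)·1.6455 - (1)·-0.6231) / (7) = 1.0799
  r = (-1 - (4)·1.6455 - (-1)·1.0799) / (8) = -0.8128
Residual b − A·x = (-1.0797, 0.1900, 0.0003); ∞-norm = 1.0797

1.0797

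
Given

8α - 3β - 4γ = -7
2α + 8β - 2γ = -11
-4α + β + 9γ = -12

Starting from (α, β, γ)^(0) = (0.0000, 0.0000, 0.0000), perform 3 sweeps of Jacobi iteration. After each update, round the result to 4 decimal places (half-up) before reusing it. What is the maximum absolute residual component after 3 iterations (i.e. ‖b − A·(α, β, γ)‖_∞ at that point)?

Iteration 1:
  α = (-7 - (-3)·0.0000 - (-4)·0.0000) / (8) = -0.8750
  β = (-11 - (2)·0.0000 - (-2)·0.0000) / (8) = -1.3750
  γ = (-12 - (-4)·0.0000 - (1)·0.0000) / (9) = -1.3333
Iteration 2:
  α = (-7 - (-3)·-1.3750 - (-4)·-1.3333) / (8) = -2.0573
  β = (-11 - (2)·-0.8750 - (-2)·-1.3333) / (8) = -1.4896
  γ = (-12 - (-4)·-0.8750 - (1)·-1.3750) / (9) = -1.5694
Iteration 3:
  α = (-7 - (-3)·-1.4896 - (-4)·-1.5694) / (8) = -2.2183
  β = (-11 - (2)·-2.0573 - (-2)·-1.5694) / (8) = -1.2530
  γ = (-12 - (-4)·-2.0573 - (1)·-1.4896) / (9) = -2.0822
Residual b − A·x = (-1.3414, -0.7038, -0.8804); ∞-norm = 1.3414

1.3414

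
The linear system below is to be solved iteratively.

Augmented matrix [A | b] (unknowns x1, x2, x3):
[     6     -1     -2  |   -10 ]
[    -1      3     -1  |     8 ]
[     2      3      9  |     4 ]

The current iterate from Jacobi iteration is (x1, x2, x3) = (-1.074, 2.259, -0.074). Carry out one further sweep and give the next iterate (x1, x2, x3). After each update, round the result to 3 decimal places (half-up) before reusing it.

One sweep:
  x1 = (-10 - (-1)·2.259 - (-2)·-0.074) / (6) = -1.315
  x2 = (8 - (-1)·-1.074 - (-1)·-0.074) / (3) = 2.284
  x3 = (4 - (2)·-1.074 - (3)·2.259) / (9) = -0.070

(-1.315, 2.284, -0.070)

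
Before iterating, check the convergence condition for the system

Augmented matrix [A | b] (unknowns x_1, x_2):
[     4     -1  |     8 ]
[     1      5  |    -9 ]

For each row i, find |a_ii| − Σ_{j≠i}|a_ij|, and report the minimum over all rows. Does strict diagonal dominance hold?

3

row 1: |4| − (1) = 3
row 2: |5| − (1) = 4
minimum over rows = 3 → strictly diagonally dominant (convergence guaranteed)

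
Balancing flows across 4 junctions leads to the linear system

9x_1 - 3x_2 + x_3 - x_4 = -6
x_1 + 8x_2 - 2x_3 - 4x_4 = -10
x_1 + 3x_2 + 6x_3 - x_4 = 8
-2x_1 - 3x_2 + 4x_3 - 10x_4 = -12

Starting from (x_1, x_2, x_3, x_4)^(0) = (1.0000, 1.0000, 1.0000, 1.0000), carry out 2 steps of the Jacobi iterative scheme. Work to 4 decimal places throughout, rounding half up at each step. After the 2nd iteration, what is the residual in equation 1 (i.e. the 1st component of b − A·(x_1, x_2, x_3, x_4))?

Iteration 1:
  x_1 = (-6 - (-3)·1.0000 - (1)·1.0000 - (-1)·1.0000) / (9) = -0.3333
  x_2 = (-10 - (1)·1.0000 - (-2)·1.0000 - (-4)·1.0000) / (8) = -0.6250
  x_3 = (8 - (1)·1.0000 - (3)·1.0000 - (-1)·1.0000) / (6) = 0.8333
  x_4 = (-12 - (-2)·1.0000 - (-3)·1.0000 - (4)·1.0000) / (-10) = 1.1000
Iteration 2:
  x_1 = (-6 - (-3)·-0.6250 - (1)·0.8333 - (-1)·1.1000) / (9) = -0.8454
  x_2 = (-10 - (1)·-0.3333 - (-2)·0.8333 - (-4)·1.1000) / (8) = -0.4500
  x_3 = (8 - (1)·-0.3333 - (3)·-0.6250 - (-1)·1.1000) / (6) = 1.8847
  x_4 = (-12 - (-2)·-0.3333 - (-3)·-0.6250 - (4)·0.8333) / (-10) = 1.7875
Residual b − A·x = (0.1614, 5.3648, 0.6747, -4.7046)

0.1614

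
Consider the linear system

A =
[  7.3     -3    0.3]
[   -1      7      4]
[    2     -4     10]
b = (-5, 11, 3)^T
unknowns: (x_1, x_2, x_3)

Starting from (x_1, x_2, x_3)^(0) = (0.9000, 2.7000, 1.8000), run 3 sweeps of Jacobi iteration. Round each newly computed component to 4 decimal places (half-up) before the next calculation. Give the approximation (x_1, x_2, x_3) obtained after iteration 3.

(-0.3208, 1.2212, 0.7660)

Iteration 1:
  x_1 = (-5 - (-3)·2.7000 - (0.3)·1.8000) / (7.3) = 0.3507
  x_2 = (11 - (-1)·0.9000 - (4)·1.8000) / (7) = 0.6714
  x_3 = (3 - (2)·0.9000 - (-4)·2.7000) / (10) = 1.2000
Iteration 2:
  x_1 = (-5 - (-3)·0.6714 - (0.3)·1.2000) / (7.3) = -0.4583
  x_2 = (11 - (-1)·0.3507 - (4)·1.2000) / (7) = 0.9358
  x_3 = (3 - (2)·0.3507 - (-4)·0.6714) / (10) = 0.4984
Iteration 3:
  x_1 = (-5 - (-3)·0.9358 - (0.3)·0.4984) / (7.3) = -0.3208
  x_2 = (11 - (-1)·-0.4583 - (4)·0.4984) / (7) = 1.2212
  x_3 = (3 - (2)·-0.4583 - (-4)·0.9358) / (10) = 0.7660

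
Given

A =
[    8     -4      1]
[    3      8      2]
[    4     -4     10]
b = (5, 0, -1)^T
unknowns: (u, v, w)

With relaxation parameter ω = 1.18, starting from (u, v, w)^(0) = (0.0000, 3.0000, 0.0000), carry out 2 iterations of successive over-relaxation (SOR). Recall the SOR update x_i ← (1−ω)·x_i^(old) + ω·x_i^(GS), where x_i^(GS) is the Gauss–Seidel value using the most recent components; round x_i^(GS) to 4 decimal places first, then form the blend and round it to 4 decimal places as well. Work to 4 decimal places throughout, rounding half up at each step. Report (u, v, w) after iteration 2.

Iteration 1:
  u: GS value = (5 - (-4)·3.0000 - (1)·0.0000) / (8) = 2.1250;  u ← (1−ω)·0.0000 + ω·2.1250 = 2.5075
  v: GS value = (0 - (3)·2.5075 - (2)·0.0000) / (8) = -0.9403;  v ← (1−ω)·3.0000 + ω·-0.9403 = -1.6496
  w: GS value = (-1 - (4)·2.5075 - (-4)·-1.6496) / (10) = -1.7628;  w ← (1−ω)·0.0000 + ω·-1.7628 = -2.0801
Iteration 2:
  u: GS value = (5 - (-4)·-1.6496 - (1)·-2.0801) / (8) = 0.0602;  u ← (1−ω)·2.5075 + ω·0.0602 = -0.3803
  v: GS value = (0 - (3)·-0.3803 - (2)·-2.0801) / (8) = 0.6626;  v ← (1−ω)·-1.6496 + ω·0.6626 = 1.0788
  w: GS value = (-1 - (4)·-0.3803 - (-4)·1.0788) / (10) = 0.4836;  w ← (1−ω)·-2.0801 + ω·0.4836 = 0.9451

(-0.3803, 1.0788, 0.9451)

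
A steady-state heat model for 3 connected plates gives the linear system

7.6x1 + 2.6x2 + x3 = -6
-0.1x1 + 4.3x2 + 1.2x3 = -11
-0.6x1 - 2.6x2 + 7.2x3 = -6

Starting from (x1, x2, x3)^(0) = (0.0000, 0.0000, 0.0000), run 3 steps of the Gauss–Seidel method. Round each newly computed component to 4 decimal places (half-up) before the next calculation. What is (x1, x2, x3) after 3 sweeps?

(0.1113, -2.1252, -1.5915)

Iteration 1:
  x1 = (-6 - (2.6)·0.0000 - (1)·0.0000) / (7.6) = -0.7895
  x2 = (-11 - (-0.1)·-0.7895 - (1.2)·0.0000) / (4.3) = -2.5765
  x3 = (-6 - (-0.6)·-0.7895 - (-2.6)·-2.5765) / (7.2) = -1.8295
Iteration 2:
  x1 = (-6 - (2.6)·-2.5765 - (1)·-1.8295) / (7.6) = 0.3327
  x2 = (-11 - (-0.1)·0.3327 - (1.2)·-1.8295) / (4.3) = -2.0398
  x3 = (-6 - (-0.6)·0.3327 - (-2.6)·-2.0398) / (7.2) = -1.5422
Iteration 3:
  x1 = (-6 - (2.6)·-2.0398 - (1)·-1.5422) / (7.6) = 0.1113
  x2 = (-11 - (-0.1)·0.1113 - (1.2)·-1.5422) / (4.3) = -2.1252
  x3 = (-6 - (-0.6)·0.1113 - (-2.6)·-2.1252) / (7.2) = -1.5915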